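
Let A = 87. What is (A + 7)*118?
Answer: 11092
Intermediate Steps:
(A + 7)*118 = (87 + 7)*118 = 94*118 = 11092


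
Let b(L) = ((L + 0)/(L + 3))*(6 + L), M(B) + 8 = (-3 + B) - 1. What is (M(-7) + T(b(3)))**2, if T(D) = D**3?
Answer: 332929/64 ≈ 5202.0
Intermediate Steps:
M(B) = -12 + B (M(B) = -8 + ((-3 + B) - 1) = -8 + (-4 + B) = -12 + B)
b(L) = L*(6 + L)/(3 + L) (b(L) = (L/(3 + L))*(6 + L) = L*(6 + L)/(3 + L))
(M(-7) + T(b(3)))**2 = ((-12 - 7) + (3*(6 + 3)/(3 + 3))**3)**2 = (-19 + (3*9/6)**3)**2 = (-19 + (3*(1/6)*9)**3)**2 = (-19 + (9/2)**3)**2 = (-19 + 729/8)**2 = (577/8)**2 = 332929/64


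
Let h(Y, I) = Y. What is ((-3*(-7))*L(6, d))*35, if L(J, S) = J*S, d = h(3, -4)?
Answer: 13230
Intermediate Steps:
d = 3
((-3*(-7))*L(6, d))*35 = ((-3*(-7))*(6*3))*35 = (21*18)*35 = 378*35 = 13230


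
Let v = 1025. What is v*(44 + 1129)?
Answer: 1202325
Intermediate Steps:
v*(44 + 1129) = 1025*(44 + 1129) = 1025*1173 = 1202325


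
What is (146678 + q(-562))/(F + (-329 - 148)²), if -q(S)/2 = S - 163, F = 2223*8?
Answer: 49376/81771 ≈ 0.60383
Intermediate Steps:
F = 17784
q(S) = 326 - 2*S (q(S) = -2*(S - 163) = -2*(-163 + S) = 326 - 2*S)
(146678 + q(-562))/(F + (-329 - 148)²) = (146678 + (326 - 2*(-562)))/(17784 + (-329 - 148)²) = (146678 + (326 + 1124))/(17784 + (-477)²) = (146678 + 1450)/(17784 + 227529) = 148128/245313 = 148128*(1/245313) = 49376/81771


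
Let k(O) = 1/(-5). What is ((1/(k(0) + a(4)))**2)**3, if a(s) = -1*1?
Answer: 15625/46656 ≈ 0.33490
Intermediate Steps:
a(s) = -1
k(O) = -1/5
((1/(k(0) + a(4)))**2)**3 = ((1/(-1/5 - 1))**2)**3 = ((1/(-6/5))**2)**3 = ((-5/6)**2)**3 = (25/36)**3 = 15625/46656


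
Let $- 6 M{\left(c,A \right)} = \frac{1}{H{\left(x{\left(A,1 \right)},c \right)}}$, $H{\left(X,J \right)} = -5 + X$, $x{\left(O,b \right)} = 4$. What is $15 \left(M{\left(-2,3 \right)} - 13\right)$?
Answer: $- \frac{385}{2} \approx -192.5$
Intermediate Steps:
$M{\left(c,A \right)} = \frac{1}{6}$ ($M{\left(c,A \right)} = - \frac{1}{6 \left(-5 + 4\right)} = - \frac{1}{6 \left(-1\right)} = \left(- \frac{1}{6}\right) \left(-1\right) = \frac{1}{6}$)
$15 \left(M{\left(-2,3 \right)} - 13\right) = 15 \left(\frac{1}{6} - 13\right) = 15 \left(- \frac{77}{6}\right) = - \frac{385}{2}$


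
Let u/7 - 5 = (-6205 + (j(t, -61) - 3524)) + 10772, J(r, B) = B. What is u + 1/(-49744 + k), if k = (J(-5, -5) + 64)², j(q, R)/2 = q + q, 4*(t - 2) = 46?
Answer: 356872781/46263 ≈ 7714.0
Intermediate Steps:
t = 27/2 (t = 2 + (¼)*46 = 2 + 23/2 = 27/2 ≈ 13.500)
j(q, R) = 4*q (j(q, R) = 2*(q + q) = 2*(2*q) = 4*q)
k = 3481 (k = (-5 + 64)² = 59² = 3481)
u = 7714 (u = 35 + 7*((-6205 + (4*(27/2) - 3524)) + 10772) = 35 + 7*((-6205 + (54 - 3524)) + 10772) = 35 + 7*((-6205 - 3470) + 10772) = 35 + 7*(-9675 + 10772) = 35 + 7*1097 = 35 + 7679 = 7714)
u + 1/(-49744 + k) = 7714 + 1/(-49744 + 3481) = 7714 + 1/(-46263) = 7714 - 1/46263 = 356872781/46263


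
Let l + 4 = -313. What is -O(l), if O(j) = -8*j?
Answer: -2536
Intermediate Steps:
l = -317 (l = -4 - 313 = -317)
-O(l) = -(-8)*(-317) = -1*2536 = -2536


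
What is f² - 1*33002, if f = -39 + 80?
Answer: -31321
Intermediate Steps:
f = 41
f² - 1*33002 = 41² - 1*33002 = 1681 - 33002 = -31321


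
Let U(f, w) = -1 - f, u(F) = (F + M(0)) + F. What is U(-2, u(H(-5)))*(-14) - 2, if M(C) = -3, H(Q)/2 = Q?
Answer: -16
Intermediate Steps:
H(Q) = 2*Q
u(F) = -3 + 2*F (u(F) = (F - 3) + F = (-3 + F) + F = -3 + 2*F)
U(-2, u(H(-5)))*(-14) - 2 = (-1 - 1*(-2))*(-14) - 2 = (-1 + 2)*(-14) - 2 = 1*(-14) - 2 = -14 - 2 = -16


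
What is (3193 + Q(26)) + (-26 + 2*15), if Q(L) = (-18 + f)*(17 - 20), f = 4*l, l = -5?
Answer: 3311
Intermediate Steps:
f = -20 (f = 4*(-5) = -20)
Q(L) = 114 (Q(L) = (-18 - 20)*(17 - 20) = -38*(-3) = 114)
(3193 + Q(26)) + (-26 + 2*15) = (3193 + 114) + (-26 + 2*15) = 3307 + (-26 + 30) = 3307 + 4 = 3311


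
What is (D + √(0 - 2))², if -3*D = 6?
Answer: (2 - I*√2)² ≈ 2.0 - 5.6569*I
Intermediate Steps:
D = -2 (D = -⅓*6 = -2)
(D + √(0 - 2))² = (-2 + √(0 - 2))² = (-2 + √(-2))² = (-2 + I*√2)²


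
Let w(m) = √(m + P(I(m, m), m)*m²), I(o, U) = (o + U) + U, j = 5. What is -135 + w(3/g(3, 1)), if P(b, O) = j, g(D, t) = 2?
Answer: -135 + √51/2 ≈ -131.43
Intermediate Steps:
I(o, U) = o + 2*U (I(o, U) = (U + o) + U = o + 2*U)
P(b, O) = 5
w(m) = √(m + 5*m²)
-135 + w(3/g(3, 1)) = -135 + √((3/2)*(1 + 5*(3/2))) = -135 + √((3*(½))*(1 + 5*(3*(½)))) = -135 + √(3*(1 + 5*(3/2))/2) = -135 + √(3*(1 + 15/2)/2) = -135 + √((3/2)*(17/2)) = -135 + √(51/4) = -135 + √51/2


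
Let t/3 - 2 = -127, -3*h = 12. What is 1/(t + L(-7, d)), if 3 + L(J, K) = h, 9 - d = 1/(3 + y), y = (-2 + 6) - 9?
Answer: -1/382 ≈ -0.0026178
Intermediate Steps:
y = -5 (y = 4 - 9 = -5)
h = -4 (h = -⅓*12 = -4)
t = -375 (t = 6 + 3*(-127) = 6 - 381 = -375)
d = 19/2 (d = 9 - 1/(3 - 5) = 9 - 1/(-2) = 9 - 1*(-½) = 9 + ½ = 19/2 ≈ 9.5000)
L(J, K) = -7 (L(J, K) = -3 - 4 = -7)
1/(t + L(-7, d)) = 1/(-375 - 7) = 1/(-382) = -1/382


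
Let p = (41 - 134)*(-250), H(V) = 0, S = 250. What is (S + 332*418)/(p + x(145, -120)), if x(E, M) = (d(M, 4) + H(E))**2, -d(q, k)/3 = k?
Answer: 23171/3899 ≈ 5.9428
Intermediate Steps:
d(q, k) = -3*k
x(E, M) = 144 (x(E, M) = (-3*4 + 0)**2 = (-12 + 0)**2 = (-12)**2 = 144)
p = 23250 (p = -93*(-250) = 23250)
(S + 332*418)/(p + x(145, -120)) = (250 + 332*418)/(23250 + 144) = (250 + 138776)/23394 = 139026*(1/23394) = 23171/3899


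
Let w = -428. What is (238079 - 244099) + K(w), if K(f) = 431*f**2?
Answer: 78946284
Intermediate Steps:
(238079 - 244099) + K(w) = (238079 - 244099) + 431*(-428)**2 = -6020 + 431*183184 = -6020 + 78952304 = 78946284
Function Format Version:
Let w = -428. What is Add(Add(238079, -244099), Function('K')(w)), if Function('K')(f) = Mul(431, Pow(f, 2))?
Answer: 78946284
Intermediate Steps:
Add(Add(238079, -244099), Function('K')(w)) = Add(Add(238079, -244099), Mul(431, Pow(-428, 2))) = Add(-6020, Mul(431, 183184)) = Add(-6020, 78952304) = 78946284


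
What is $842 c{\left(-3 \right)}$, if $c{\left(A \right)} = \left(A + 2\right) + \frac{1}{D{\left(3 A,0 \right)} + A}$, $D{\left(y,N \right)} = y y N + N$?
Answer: $- \frac{3368}{3} \approx -1122.7$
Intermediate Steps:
$D{\left(y,N \right)} = N + N y^{2}$ ($D{\left(y,N \right)} = y^{2} N + N = N y^{2} + N = N + N y^{2}$)
$c{\left(A \right)} = 2 + A + \frac{1}{A}$ ($c{\left(A \right)} = \left(A + 2\right) + \frac{1}{0 \left(1 + \left(3 A\right)^{2}\right) + A} = \left(2 + A\right) + \frac{1}{0 \left(1 + 9 A^{2}\right) + A} = \left(2 + A\right) + \frac{1}{0 + A} = \left(2 + A\right) + \frac{1}{A} = 2 + A + \frac{1}{A}$)
$842 c{\left(-3 \right)} = 842 \left(2 - 3 + \frac{1}{-3}\right) = 842 \left(2 - 3 - \frac{1}{3}\right) = 842 \left(- \frac{4}{3}\right) = - \frac{3368}{3}$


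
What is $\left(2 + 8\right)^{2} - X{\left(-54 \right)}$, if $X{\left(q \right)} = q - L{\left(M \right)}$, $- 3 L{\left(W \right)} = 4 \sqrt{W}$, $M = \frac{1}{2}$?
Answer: $154 - \frac{2 \sqrt{2}}{3} \approx 153.06$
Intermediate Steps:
$M = \frac{1}{2} \approx 0.5$
$L{\left(W \right)} = - \frac{4 \sqrt{W}}{3}$
$X{\left(q \right)} = q + \frac{2 \sqrt{2}}{3}$ ($X{\left(q \right)} = q - - \frac{4}{3 \sqrt{2}} = q - - \frac{4 \frac{\sqrt{2}}{2}}{3} = q - - \frac{2 \sqrt{2}}{3} = q + \frac{2 \sqrt{2}}{3}$)
$\left(2 + 8\right)^{2} - X{\left(-54 \right)} = \left(2 + 8\right)^{2} - \left(-54 + \frac{2 \sqrt{2}}{3}\right) = 10^{2} + \left(54 - \frac{2 \sqrt{2}}{3}\right) = 100 + \left(54 - \frac{2 \sqrt{2}}{3}\right) = 154 - \frac{2 \sqrt{2}}{3}$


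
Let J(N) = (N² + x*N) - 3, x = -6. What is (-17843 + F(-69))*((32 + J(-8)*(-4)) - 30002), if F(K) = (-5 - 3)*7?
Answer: 544236994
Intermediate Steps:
J(N) = -3 + N² - 6*N (J(N) = (N² - 6*N) - 3 = -3 + N² - 6*N)
F(K) = -56 (F(K) = -8*7 = -56)
(-17843 + F(-69))*((32 + J(-8)*(-4)) - 30002) = (-17843 - 56)*((32 + (-3 + (-8)² - 6*(-8))*(-4)) - 30002) = -17899*((32 + (-3 + 64 + 48)*(-4)) - 30002) = -17899*((32 + 109*(-4)) - 30002) = -17899*((32 - 436) - 30002) = -17899*(-404 - 30002) = -17899*(-30406) = 544236994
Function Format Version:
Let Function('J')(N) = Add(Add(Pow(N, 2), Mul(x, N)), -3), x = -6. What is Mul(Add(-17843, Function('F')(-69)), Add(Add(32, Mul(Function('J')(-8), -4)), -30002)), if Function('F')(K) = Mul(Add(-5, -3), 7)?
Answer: 544236994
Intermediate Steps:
Function('J')(N) = Add(-3, Pow(N, 2), Mul(-6, N)) (Function('J')(N) = Add(Add(Pow(N, 2), Mul(-6, N)), -3) = Add(-3, Pow(N, 2), Mul(-6, N)))
Function('F')(K) = -56 (Function('F')(K) = Mul(-8, 7) = -56)
Mul(Add(-17843, Function('F')(-69)), Add(Add(32, Mul(Function('J')(-8), -4)), -30002)) = Mul(Add(-17843, -56), Add(Add(32, Mul(Add(-3, Pow(-8, 2), Mul(-6, -8)), -4)), -30002)) = Mul(-17899, Add(Add(32, Mul(Add(-3, 64, 48), -4)), -30002)) = Mul(-17899, Add(Add(32, Mul(109, -4)), -30002)) = Mul(-17899, Add(Add(32, -436), -30002)) = Mul(-17899, Add(-404, -30002)) = Mul(-17899, -30406) = 544236994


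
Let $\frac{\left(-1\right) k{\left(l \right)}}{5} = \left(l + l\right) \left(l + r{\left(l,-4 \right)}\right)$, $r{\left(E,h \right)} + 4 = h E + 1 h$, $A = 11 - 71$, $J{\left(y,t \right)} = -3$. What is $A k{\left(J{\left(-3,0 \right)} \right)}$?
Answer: $-1800$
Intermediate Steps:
$A = -60$
$r{\left(E,h \right)} = -4 + h + E h$ ($r{\left(E,h \right)} = -4 + \left(h E + 1 h\right) = -4 + \left(E h + h\right) = -4 + \left(h + E h\right) = -4 + h + E h$)
$k{\left(l \right)} = - 10 l \left(-8 - 3 l\right)$ ($k{\left(l \right)} = - 5 \left(l + l\right) \left(l - \left(8 - l \left(-4\right)\right)\right) = - 5 \cdot 2 l \left(l - \left(8 + 4 l\right)\right) = - 5 \cdot 2 l \left(-8 - 3 l\right) = - 10 l \left(-8 - 3 l\right)$)
$A k{\left(J{\left(-3,0 \right)} \right)} = - 60 \cdot 10 \left(-3\right) \left(8 + 3 \left(-3\right)\right) = - 60 \cdot 10 \left(-3\right) \left(8 - 9\right) = - 60 \cdot 10 \left(-3\right) \left(-1\right) = \left(-60\right) 30 = -1800$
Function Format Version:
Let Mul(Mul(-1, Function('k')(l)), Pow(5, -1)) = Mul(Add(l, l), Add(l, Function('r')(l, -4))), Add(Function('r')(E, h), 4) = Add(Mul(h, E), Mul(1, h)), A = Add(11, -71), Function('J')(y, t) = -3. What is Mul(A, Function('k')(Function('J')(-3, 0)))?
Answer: -1800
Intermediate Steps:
A = -60
Function('r')(E, h) = Add(-4, h, Mul(E, h)) (Function('r')(E, h) = Add(-4, Add(Mul(h, E), Mul(1, h))) = Add(-4, Add(Mul(E, h), h)) = Add(-4, Add(h, Mul(E, h))) = Add(-4, h, Mul(E, h)))
Function('k')(l) = Mul(-10, l, Add(-8, Mul(-3, l))) (Function('k')(l) = Mul(-5, Mul(Add(l, l), Add(l, Add(-4, -4, Mul(l, -4))))) = Mul(-5, Mul(Mul(2, l), Add(l, Add(-4, -4, Mul(-4, l))))) = Mul(-5, Mul(Mul(2, l), Add(l, Add(-8, Mul(-4, l))))) = Mul(-5, Mul(Mul(2, l), Add(-8, Mul(-3, l)))) = Mul(-5, Mul(2, l, Add(-8, Mul(-3, l)))) = Mul(-10, l, Add(-8, Mul(-3, l))))
Mul(A, Function('k')(Function('J')(-3, 0))) = Mul(-60, Mul(10, -3, Add(8, Mul(3, -3)))) = Mul(-60, Mul(10, -3, Add(8, -9))) = Mul(-60, Mul(10, -3, -1)) = Mul(-60, 30) = -1800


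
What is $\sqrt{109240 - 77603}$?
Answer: $\sqrt{31637} \approx 177.87$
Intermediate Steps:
$\sqrt{109240 - 77603} = \sqrt{31637}$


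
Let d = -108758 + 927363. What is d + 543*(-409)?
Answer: 596518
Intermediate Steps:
d = 818605
d + 543*(-409) = 818605 + 543*(-409) = 818605 - 222087 = 596518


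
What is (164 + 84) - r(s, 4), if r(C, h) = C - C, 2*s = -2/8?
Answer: 248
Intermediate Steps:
s = -1/8 (s = (-2/8)/2 = (-2*1/8)/2 = (1/2)*(-1/4) = -1/8 ≈ -0.12500)
r(C, h) = 0
(164 + 84) - r(s, 4) = (164 + 84) - 1*0 = 248 + 0 = 248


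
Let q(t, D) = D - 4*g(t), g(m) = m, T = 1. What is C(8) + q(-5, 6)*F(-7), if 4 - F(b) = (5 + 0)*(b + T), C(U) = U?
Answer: 892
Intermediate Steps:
F(b) = -1 - 5*b (F(b) = 4 - (5 + 0)*(b + 1) = 4 - 5*(1 + b) = 4 - (5 + 5*b) = 4 + (-5 - 5*b) = -1 - 5*b)
q(t, D) = D - 4*t
C(8) + q(-5, 6)*F(-7) = 8 + (6 - 4*(-5))*(-1 - 5*(-7)) = 8 + (6 + 20)*(-1 + 35) = 8 + 26*34 = 8 + 884 = 892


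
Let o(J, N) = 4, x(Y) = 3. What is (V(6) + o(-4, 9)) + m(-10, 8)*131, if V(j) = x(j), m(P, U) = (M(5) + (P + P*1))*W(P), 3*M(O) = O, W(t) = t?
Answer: 72071/3 ≈ 24024.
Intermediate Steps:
M(O) = O/3
m(P, U) = P*(5/3 + 2*P) (m(P, U) = ((1/3)*5 + (P + P*1))*P = (5/3 + (P + P))*P = (5/3 + 2*P)*P = P*(5/3 + 2*P))
V(j) = 3
(V(6) + o(-4, 9)) + m(-10, 8)*131 = (3 + 4) + ((1/3)*(-10)*(5 + 6*(-10)))*131 = 7 + ((1/3)*(-10)*(5 - 60))*131 = 7 + ((1/3)*(-10)*(-55))*131 = 7 + (550/3)*131 = 7 + 72050/3 = 72071/3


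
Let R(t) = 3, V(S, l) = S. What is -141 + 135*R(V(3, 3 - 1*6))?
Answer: 264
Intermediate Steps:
-141 + 135*R(V(3, 3 - 1*6)) = -141 + 135*3 = -141 + 405 = 264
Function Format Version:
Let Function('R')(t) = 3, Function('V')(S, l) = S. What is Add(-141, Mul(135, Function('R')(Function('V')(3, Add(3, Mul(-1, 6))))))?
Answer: 264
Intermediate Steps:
Add(-141, Mul(135, Function('R')(Function('V')(3, Add(3, Mul(-1, 6)))))) = Add(-141, Mul(135, 3)) = Add(-141, 405) = 264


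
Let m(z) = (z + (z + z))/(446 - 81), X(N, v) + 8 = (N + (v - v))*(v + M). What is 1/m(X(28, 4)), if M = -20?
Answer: -365/1368 ≈ -0.26681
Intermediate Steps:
X(N, v) = -8 + N*(-20 + v) (X(N, v) = -8 + (N + (v - v))*(v - 20) = -8 + (N + 0)*(-20 + v) = -8 + N*(-20 + v))
m(z) = 3*z/365 (m(z) = (z + 2*z)/365 = (3*z)*(1/365) = 3*z/365)
1/m(X(28, 4)) = 1/(3*(-8 - 20*28 + 28*4)/365) = 1/(3*(-8 - 560 + 112)/365) = 1/((3/365)*(-456)) = 1/(-1368/365) = -365/1368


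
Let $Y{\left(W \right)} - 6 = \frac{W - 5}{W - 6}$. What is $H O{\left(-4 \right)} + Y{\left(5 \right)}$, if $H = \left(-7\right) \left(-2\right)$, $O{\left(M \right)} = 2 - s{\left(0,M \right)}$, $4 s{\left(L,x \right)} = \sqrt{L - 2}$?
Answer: $34 - \frac{7 i \sqrt{2}}{2} \approx 34.0 - 4.9497 i$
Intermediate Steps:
$s{\left(L,x \right)} = \frac{\sqrt{-2 + L}}{4}$ ($s{\left(L,x \right)} = \frac{\sqrt{L - 2}}{4} = \frac{\sqrt{-2 + L}}{4}$)
$O{\left(M \right)} = 2 - \frac{i \sqrt{2}}{4}$ ($O{\left(M \right)} = 2 - \frac{\sqrt{-2 + 0}}{4} = 2 - \frac{\sqrt{-2}}{4} = 2 - \frac{i \sqrt{2}}{4}$)
$H = 14$
$Y{\left(W \right)} = 6 + \frac{-5 + W}{-6 + W}$ ($Y{\left(W \right)} = 6 + \frac{W - 5}{W - 6} = 6 + \frac{-5 + W}{-6 + W}$)
$H O{\left(-4 \right)} + Y{\left(5 \right)} = 14 \left(2 - \frac{i \sqrt{2}}{4}\right) + \frac{-41 + 7 \cdot 5}{-6 + 5} = \left(28 - \frac{7 i \sqrt{2}}{2}\right) + \frac{-41 + 35}{-1} = \left(28 - \frac{7 i \sqrt{2}}{2}\right) - -6 = \left(28 - \frac{7 i \sqrt{2}}{2}\right) + 6 = 34 - \frac{7 i \sqrt{2}}{2}$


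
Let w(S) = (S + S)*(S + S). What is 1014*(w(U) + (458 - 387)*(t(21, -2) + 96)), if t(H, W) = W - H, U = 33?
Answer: 9672546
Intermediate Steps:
w(S) = 4*S² (w(S) = (2*S)*(2*S) = 4*S²)
1014*(w(U) + (458 - 387)*(t(21, -2) + 96)) = 1014*(4*33² + (458 - 387)*((-2 - 1*21) + 96)) = 1014*(4*1089 + 71*((-2 - 21) + 96)) = 1014*(4356 + 71*(-23 + 96)) = 1014*(4356 + 71*73) = 1014*(4356 + 5183) = 1014*9539 = 9672546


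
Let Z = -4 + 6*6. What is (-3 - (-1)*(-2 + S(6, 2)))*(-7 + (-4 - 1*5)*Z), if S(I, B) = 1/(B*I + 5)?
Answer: 24780/17 ≈ 1457.6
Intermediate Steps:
S(I, B) = 1/(5 + B*I)
Z = 32 (Z = -4 + 36 = 32)
(-3 - (-1)*(-2 + S(6, 2)))*(-7 + (-4 - 1*5)*Z) = (-3 - (-1)*(-2 + 1/(5 + 2*6)))*(-7 + (-4 - 1*5)*32) = (-3 - (-1)*(-2 + 1/(5 + 12)))*(-7 + (-4 - 5)*32) = (-3 - (-1)*(-2 + 1/17))*(-7 - 9*32) = (-3 - (-1)*(-2 + 1/17))*(-7 - 288) = (-3 - (-1)*(-33)/17)*(-295) = (-3 - 1*33/17)*(-295) = (-3 - 33/17)*(-295) = -84/17*(-295) = 24780/17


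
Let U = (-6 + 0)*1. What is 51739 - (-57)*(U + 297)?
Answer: 68326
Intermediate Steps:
U = -6 (U = -6*1 = -6)
51739 - (-57)*(U + 297) = 51739 - (-57)*(-6 + 297) = 51739 - (-57)*291 = 51739 - 1*(-16587) = 51739 + 16587 = 68326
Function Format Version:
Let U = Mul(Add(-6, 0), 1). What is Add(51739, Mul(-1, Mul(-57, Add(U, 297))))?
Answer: 68326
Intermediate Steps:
U = -6 (U = Mul(-6, 1) = -6)
Add(51739, Mul(-1, Mul(-57, Add(U, 297)))) = Add(51739, Mul(-1, Mul(-57, Add(-6, 297)))) = Add(51739, Mul(-1, Mul(-57, 291))) = Add(51739, Mul(-1, -16587)) = Add(51739, 16587) = 68326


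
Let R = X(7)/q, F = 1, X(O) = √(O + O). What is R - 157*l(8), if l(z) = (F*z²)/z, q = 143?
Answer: -1256 + √14/143 ≈ -1256.0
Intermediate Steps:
X(O) = √2*√O (X(O) = √(2*O) = √2*√O)
R = √14/143 (R = (√2*√7)/143 = √14*(1/143) = √14/143 ≈ 0.026165)
l(z) = z (l(z) = (1*z²)/z = z²/z = z)
R - 157*l(8) = √14/143 - 157*8 = √14/143 - 1256 = -1256 + √14/143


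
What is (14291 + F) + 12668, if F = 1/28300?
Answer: 762939701/28300 ≈ 26959.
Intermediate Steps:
F = 1/28300 ≈ 3.5336e-5
(14291 + F) + 12668 = (14291 + 1/28300) + 12668 = 404435301/28300 + 12668 = 762939701/28300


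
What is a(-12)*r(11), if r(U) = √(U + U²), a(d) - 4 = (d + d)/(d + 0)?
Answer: 12*√33 ≈ 68.935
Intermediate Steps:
a(d) = 6 (a(d) = 4 + (d + d)/(d + 0) = 4 + (2*d)/d = 4 + 2 = 6)
a(-12)*r(11) = 6*√(11*(1 + 11)) = 6*√(11*12) = 6*√132 = 6*(2*√33) = 12*√33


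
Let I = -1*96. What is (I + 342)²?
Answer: 60516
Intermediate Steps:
I = -96
(I + 342)² = (-96 + 342)² = 246² = 60516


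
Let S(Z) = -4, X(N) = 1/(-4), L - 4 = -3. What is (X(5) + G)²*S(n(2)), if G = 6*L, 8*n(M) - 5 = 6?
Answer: -529/4 ≈ -132.25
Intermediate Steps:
L = 1 (L = 4 - 3 = 1)
n(M) = 11/8 (n(M) = 5/8 + (⅛)*6 = 5/8 + ¾ = 11/8)
G = 6 (G = 6*1 = 6)
X(N) = -¼
(X(5) + G)²*S(n(2)) = (-¼ + 6)²*(-4) = (23/4)²*(-4) = (529/16)*(-4) = -529/4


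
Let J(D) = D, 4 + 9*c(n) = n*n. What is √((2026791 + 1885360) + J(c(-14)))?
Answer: √35209551/3 ≈ 1977.9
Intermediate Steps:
c(n) = -4/9 + n²/9 (c(n) = -4/9 + (n*n)/9 = -4/9 + n²/9)
√((2026791 + 1885360) + J(c(-14))) = √((2026791 + 1885360) + (-4/9 + (⅑)*(-14)²)) = √(3912151 + (-4/9 + (⅑)*196)) = √(3912151 + (-4/9 + 196/9)) = √(3912151 + 64/3) = √(11736517/3) = √35209551/3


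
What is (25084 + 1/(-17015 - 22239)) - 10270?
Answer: 581508755/39254 ≈ 14814.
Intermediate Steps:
(25084 + 1/(-17015 - 22239)) - 10270 = (25084 + 1/(-39254)) - 10270 = (25084 - 1/39254) - 10270 = 984647335/39254 - 10270 = 581508755/39254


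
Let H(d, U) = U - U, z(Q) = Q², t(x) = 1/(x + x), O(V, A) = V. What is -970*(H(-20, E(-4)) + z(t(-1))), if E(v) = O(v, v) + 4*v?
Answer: -485/2 ≈ -242.50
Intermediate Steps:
t(x) = 1/(2*x)
E(v) = 5*v (E(v) = v + 4*v = 5*v)
H(d, U) = 0
-970*(H(-20, E(-4)) + z(t(-1))) = -970*(0 + ((½)/(-1))²) = -970*(0 + ((½)*(-1))²) = -970*(0 + (-½)²) = -970*(0 + ¼) = -970*¼ = -485/2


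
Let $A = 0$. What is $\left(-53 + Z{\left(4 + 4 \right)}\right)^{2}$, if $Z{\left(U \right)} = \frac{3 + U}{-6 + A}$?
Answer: $\frac{108241}{36} \approx 3006.7$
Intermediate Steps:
$Z{\left(U \right)} = - \frac{1}{2} - \frac{U}{6}$ ($Z{\left(U \right)} = \frac{3 + U}{-6 + 0} = \frac{3 + U}{-6} = \left(3 + U\right) \left(- \frac{1}{6}\right) = - \frac{1}{2} - \frac{U}{6}$)
$\left(-53 + Z{\left(4 + 4 \right)}\right)^{2} = \left(-53 - \left(\frac{1}{2} + \frac{4 + 4}{6}\right)\right)^{2} = \left(-53 - \frac{11}{6}\right)^{2} = \left(- \frac{329}{6}\right)^{2} = \frac{108241}{36}$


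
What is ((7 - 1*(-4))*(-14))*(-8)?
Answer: 1232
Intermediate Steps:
((7 - 1*(-4))*(-14))*(-8) = ((7 + 4)*(-14))*(-8) = (11*(-14))*(-8) = -154*(-8) = 1232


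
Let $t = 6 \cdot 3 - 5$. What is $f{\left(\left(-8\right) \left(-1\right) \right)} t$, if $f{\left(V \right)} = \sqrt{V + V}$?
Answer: $52$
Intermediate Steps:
$f{\left(V \right)} = \sqrt{2} \sqrt{V}$ ($f{\left(V \right)} = \sqrt{2 V} = \sqrt{2} \sqrt{V}$)
$t = 13$ ($t = 18 - 5 = 13$)
$f{\left(\left(-8\right) \left(-1\right) \right)} t = \sqrt{2} \sqrt{\left(-8\right) \left(-1\right)} 13 = \sqrt{2} \sqrt{8} \cdot 13 = \sqrt{2} \cdot 2 \sqrt{2} \cdot 13 = 4 \cdot 13 = 52$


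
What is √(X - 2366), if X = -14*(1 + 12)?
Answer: 14*I*√13 ≈ 50.478*I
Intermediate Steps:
X = -182 (X = -14*13 = -182)
√(X - 2366) = √(-182 - 2366) = √(-2548) = 14*I*√13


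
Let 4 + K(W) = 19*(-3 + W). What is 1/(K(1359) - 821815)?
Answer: -1/796055 ≈ -1.2562e-6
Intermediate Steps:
K(W) = -61 + 19*W (K(W) = -4 + 19*(-3 + W) = -4 + (-57 + 19*W) = -61 + 19*W)
1/(K(1359) - 821815) = 1/((-61 + 19*1359) - 821815) = 1/((-61 + 25821) - 821815) = 1/(25760 - 821815) = 1/(-796055) = -1/796055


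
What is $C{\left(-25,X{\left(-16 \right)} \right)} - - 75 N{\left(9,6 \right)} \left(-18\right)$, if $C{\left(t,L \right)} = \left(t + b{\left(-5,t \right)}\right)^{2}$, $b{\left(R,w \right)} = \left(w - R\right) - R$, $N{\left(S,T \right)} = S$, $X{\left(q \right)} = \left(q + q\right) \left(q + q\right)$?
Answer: $-10550$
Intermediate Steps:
$X{\left(q \right)} = 4 q^{2}$ ($X{\left(q \right)} = 2 q 2 q = 4 q^{2}$)
$b{\left(R,w \right)} = w - 2 R$
$C{\left(t,L \right)} = \left(10 + 2 t\right)^{2}$ ($C{\left(t,L \right)} = \left(t + \left(t - -10\right)\right)^{2} = \left(t + \left(t + 10\right)\right)^{2} = \left(t + \left(10 + t\right)\right)^{2} = \left(10 + 2 t\right)^{2}$)
$C{\left(-25,X{\left(-16 \right)} \right)} - - 75 N{\left(9,6 \right)} \left(-18\right) = 4 \left(5 - 25\right)^{2} - \left(-75\right) 9 \left(-18\right) = 4 \left(-20\right)^{2} - \left(-675\right) \left(-18\right) = 4 \cdot 400 - 12150 = 1600 - 12150 = -10550$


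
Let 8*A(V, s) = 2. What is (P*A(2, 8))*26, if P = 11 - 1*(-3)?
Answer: 91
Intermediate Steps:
A(V, s) = 1/4 (A(V, s) = (1/8)*2 = 1/4)
P = 14 (P = 11 + 3 = 14)
(P*A(2, 8))*26 = (14*(1/4))*26 = (7/2)*26 = 91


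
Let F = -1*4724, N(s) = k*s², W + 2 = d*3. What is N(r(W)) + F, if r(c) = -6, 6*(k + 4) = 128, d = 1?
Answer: -4100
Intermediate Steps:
k = 52/3 (k = -4 + (⅙)*128 = -4 + 64/3 = 52/3 ≈ 17.333)
W = 1 (W = -2 + 1*3 = -2 + 3 = 1)
N(s) = 52*s²/3
F = -4724
N(r(W)) + F = (52/3)*(-6)² - 4724 = (52/3)*36 - 4724 = 624 - 4724 = -4100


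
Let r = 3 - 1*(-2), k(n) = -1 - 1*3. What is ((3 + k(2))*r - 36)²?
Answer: 1681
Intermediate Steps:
k(n) = -4 (k(n) = -1 - 3 = -4)
r = 5 (r = 3 + 2 = 5)
((3 + k(2))*r - 36)² = ((3 - 4)*5 - 36)² = (-1*5 - 36)² = (-5 - 36)² = (-41)² = 1681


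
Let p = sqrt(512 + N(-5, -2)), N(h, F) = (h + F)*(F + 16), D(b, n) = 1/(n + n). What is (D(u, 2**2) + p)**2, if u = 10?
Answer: 26497/64 + 3*sqrt(46)/4 ≈ 419.10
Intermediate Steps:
D(b, n) = 1/(2*n)
N(h, F) = (16 + F)*(F + h) (N(h, F) = (F + h)*(16 + F) = (16 + F)*(F + h))
p = 3*sqrt(46) (p = sqrt(512 + ((-2)**2 + 16*(-2) + 16*(-5) - 2*(-5))) = sqrt(512 + (4 - 32 - 80 + 10)) = sqrt(512 - 98) = sqrt(414) = 3*sqrt(46) ≈ 20.347)
(D(u, 2**2) + p)**2 = (1/(2*(2**2)) + 3*sqrt(46))**2 = ((1/2)/4 + 3*sqrt(46))**2 = ((1/2)*(1/4) + 3*sqrt(46))**2 = (1/8 + 3*sqrt(46))**2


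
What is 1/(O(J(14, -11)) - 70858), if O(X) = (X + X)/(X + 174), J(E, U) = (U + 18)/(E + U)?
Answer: -529/37483868 ≈ -1.4113e-5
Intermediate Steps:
J(E, U) = (18 + U)/(E + U)
O(X) = 2*X/(174 + X) (O(X) = (2*X)/(174 + X) = 2*X/(174 + X))
1/(O(J(14, -11)) - 70858) = 1/(2*((18 - 11)/(14 - 11))/(174 + (18 - 11)/(14 - 11)) - 70858) = 1/(2*(7/3)/(174 + 7/3) - 70858) = 1/(2*(7/3)/(529/3) - 70858) = 1/(2*(7/3)*(3/529) - 70858) = 1/(14/529 - 70858) = 1/(-37483868/529) = -529/37483868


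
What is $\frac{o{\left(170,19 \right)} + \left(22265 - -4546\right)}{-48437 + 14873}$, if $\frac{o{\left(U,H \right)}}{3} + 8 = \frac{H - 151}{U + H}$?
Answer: $- \frac{562483}{704844} \approx -0.79803$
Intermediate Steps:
$o{\left(U,H \right)} = -24 + \frac{3 \left(-151 + H\right)}{H + U}$ ($o{\left(U,H \right)} = -24 + 3 \frac{H - 151}{U + H} = -24 + 3 \frac{-151 + H}{H + U} = -24 + \frac{3 \left(-151 + H\right)}{H + U}$)
$\frac{o{\left(170,19 \right)} + \left(22265 - -4546\right)}{-48437 + 14873} = \frac{\frac{3 \left(-151 - 1360 - 133\right)}{19 + 170} + \left(22265 - -4546\right)}{-48437 + 14873} = \frac{\frac{3 \left(-151 - 1360 - 133\right)}{189} + \left(22265 + 4546\right)}{-33564} = \left(3 \cdot \frac{1}{189} \left(-1644\right) + 26811\right) \left(- \frac{1}{33564}\right) = \left(- \frac{548}{21} + 26811\right) \left(- \frac{1}{33564}\right) = \frac{562483}{21} \left(- \frac{1}{33564}\right) = - \frac{562483}{704844}$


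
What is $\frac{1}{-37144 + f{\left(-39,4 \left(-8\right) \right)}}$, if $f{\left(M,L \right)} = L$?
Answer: $- \frac{1}{37176} \approx -2.6899 \cdot 10^{-5}$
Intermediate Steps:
$\frac{1}{-37144 + f{\left(-39,4 \left(-8\right) \right)}} = \frac{1}{-37144 + 4 \left(-8\right)} = \frac{1}{-37144 - 32} = \frac{1}{-37176} = - \frac{1}{37176}$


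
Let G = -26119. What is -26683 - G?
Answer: -564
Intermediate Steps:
-26683 - G = -26683 - 1*(-26119) = -26683 + 26119 = -564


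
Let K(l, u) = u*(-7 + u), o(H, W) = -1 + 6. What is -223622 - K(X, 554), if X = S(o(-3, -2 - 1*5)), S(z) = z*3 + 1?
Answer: -526660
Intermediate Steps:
o(H, W) = 5
S(z) = 1 + 3*z (S(z) = 3*z + 1 = 1 + 3*z)
X = 16 (X = 1 + 3*5 = 1 + 15 = 16)
-223622 - K(X, 554) = -223622 - 554*(-7 + 554) = -223622 - 554*547 = -223622 - 1*303038 = -223622 - 303038 = -526660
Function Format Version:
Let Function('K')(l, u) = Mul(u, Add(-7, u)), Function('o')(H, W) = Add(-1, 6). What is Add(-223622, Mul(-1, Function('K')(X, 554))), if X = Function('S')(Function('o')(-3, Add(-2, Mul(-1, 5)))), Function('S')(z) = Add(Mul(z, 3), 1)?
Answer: -526660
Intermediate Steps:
Function('o')(H, W) = 5
Function('S')(z) = Add(1, Mul(3, z)) (Function('S')(z) = Add(Mul(3, z), 1) = Add(1, Mul(3, z)))
X = 16 (X = Add(1, Mul(3, 5)) = Add(1, 15) = 16)
Add(-223622, Mul(-1, Function('K')(X, 554))) = Add(-223622, Mul(-1, Mul(554, Add(-7, 554)))) = Add(-223622, Mul(-1, Mul(554, 547))) = Add(-223622, Mul(-1, 303038)) = Add(-223622, -303038) = -526660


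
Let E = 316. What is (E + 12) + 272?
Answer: 600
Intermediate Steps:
(E + 12) + 272 = (316 + 12) + 272 = 328 + 272 = 600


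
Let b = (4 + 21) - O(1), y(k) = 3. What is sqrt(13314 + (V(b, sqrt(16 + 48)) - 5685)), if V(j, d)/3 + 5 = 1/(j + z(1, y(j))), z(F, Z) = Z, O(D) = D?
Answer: sqrt(68527)/3 ≈ 87.259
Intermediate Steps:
b = 24 (b = (4 + 21) - 1*1 = 25 - 1 = 24)
V(j, d) = -15 + 3/(3 + j) (V(j, d) = -15 + 3/(j + 3) = -15 + 3/(3 + j))
sqrt(13314 + (V(b, sqrt(16 + 48)) - 5685)) = sqrt(13314 + (3*(-14 - 5*24)/(3 + 24) - 5685)) = sqrt(13314 + (3*(-14 - 120)/27 - 5685)) = sqrt(13314 + (3*(1/27)*(-134) - 5685)) = sqrt(13314 + (-134/9 - 5685)) = sqrt(13314 - 51299/9) = sqrt(68527/9) = sqrt(68527)/3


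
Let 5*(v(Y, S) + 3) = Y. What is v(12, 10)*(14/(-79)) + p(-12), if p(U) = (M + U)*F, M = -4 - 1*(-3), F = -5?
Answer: 25717/395 ≈ 65.106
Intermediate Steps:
v(Y, S) = -3 + Y/5
M = -1 (M = -4 + 3 = -1)
p(U) = 5 - 5*U (p(U) = (-1 + U)*(-5) = 5 - 5*U)
v(12, 10)*(14/(-79)) + p(-12) = (-3 + (⅕)*12)*(14/(-79)) + (5 - 5*(-12)) = (-3 + 12/5)*(14*(-1/79)) + (5 + 60) = -⅗*(-14/79) + 65 = 42/395 + 65 = 25717/395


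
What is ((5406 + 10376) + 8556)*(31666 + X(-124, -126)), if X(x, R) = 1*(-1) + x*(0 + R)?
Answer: 1150919682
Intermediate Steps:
X(x, R) = -1 + R*x (X(x, R) = -1 + x*R = -1 + R*x)
((5406 + 10376) + 8556)*(31666 + X(-124, -126)) = ((5406 + 10376) + 8556)*(31666 + (-1 - 126*(-124))) = (15782 + 8556)*(31666 + (-1 + 15624)) = 24338*(31666 + 15623) = 24338*47289 = 1150919682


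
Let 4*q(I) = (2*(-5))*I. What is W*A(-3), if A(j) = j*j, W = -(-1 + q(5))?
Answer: 243/2 ≈ 121.50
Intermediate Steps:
q(I) = -5*I/2 (q(I) = ((2*(-5))*I)/4 = (-10*I)/4 = -5*I/2)
W = 27/2 (W = -(-1 - 5/2*5) = -(-1 - 25/2) = -1*(-27/2) = 27/2 ≈ 13.500)
A(j) = j²
W*A(-3) = (27/2)*(-3)² = (27/2)*9 = 243/2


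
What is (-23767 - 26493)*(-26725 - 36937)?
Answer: 3199652120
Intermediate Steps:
(-23767 - 26493)*(-26725 - 36937) = -50260*(-63662) = 3199652120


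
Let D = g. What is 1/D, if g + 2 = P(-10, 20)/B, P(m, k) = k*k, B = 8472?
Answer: -1059/2068 ≈ -0.51209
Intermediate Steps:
P(m, k) = k²
g = -2068/1059 (g = -2 + 20²/8472 = -2 + 400*(1/8472) = -2 + 50/1059 = -2068/1059 ≈ -1.9528)
D = -2068/1059 ≈ -1.9528
1/D = 1/(-2068/1059) = -1059/2068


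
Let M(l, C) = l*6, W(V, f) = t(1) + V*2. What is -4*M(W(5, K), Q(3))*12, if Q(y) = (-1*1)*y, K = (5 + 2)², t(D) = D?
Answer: -3168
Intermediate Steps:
K = 49 (K = 7² = 49)
W(V, f) = 1 + 2*V (W(V, f) = 1 + V*2 = 1 + 2*V)
Q(y) = -y
M(l, C) = 6*l
-4*M(W(5, K), Q(3))*12 = -24*(1 + 2*5)*12 = -24*(1 + 10)*12 = -24*11*12 = -4*66*12 = -264*12 = -3168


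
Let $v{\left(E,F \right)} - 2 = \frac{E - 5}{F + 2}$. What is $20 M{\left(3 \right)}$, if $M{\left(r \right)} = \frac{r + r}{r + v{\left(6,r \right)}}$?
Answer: $\frac{300}{13} \approx 23.077$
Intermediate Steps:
$v{\left(E,F \right)} = 2 + \frac{-5 + E}{2 + F}$ ($v{\left(E,F \right)} = 2 + \frac{E - 5}{F + 2} = 2 + \frac{-5 + E}{2 + F}$)
$M{\left(r \right)} = \frac{2 r}{r + \frac{5 + 2 r}{2 + r}}$ ($M{\left(r \right)} = \frac{r + r}{r + \frac{-1 + 6 + 2 r}{2 + r}} = \frac{2 r}{r + \frac{5 + 2 r}{2 + r}}$)
$20 M{\left(3 \right)} = 20 \cdot 2 \cdot 3 \frac{1}{5 + 3^{2} + 4 \cdot 3} \left(2 + 3\right) = 20 \cdot 2 \cdot 3 \frac{1}{5 + 9 + 12} \cdot 5 = 20 \cdot 2 \cdot 3 \cdot \frac{1}{26} \cdot 5 = 20 \cdot \frac{15}{13} = \frac{300}{13}$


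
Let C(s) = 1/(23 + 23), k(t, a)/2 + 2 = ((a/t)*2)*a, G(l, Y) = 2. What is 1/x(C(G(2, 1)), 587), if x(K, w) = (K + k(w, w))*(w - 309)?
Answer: 23/14987675 ≈ 1.5346e-6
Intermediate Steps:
k(t, a) = -4 + 4*a²/t (k(t, a) = -4 + 2*(((a/t)*2)*a) = -4 + 2*((2*a/t)*a) = -4 + 2*(2*a²/t) = -4 + 4*a²/t)
C(s) = 1/46
x(K, w) = (-309 + w)*(-4 + K + 4*w) (x(K, w) = (K + (-4 + 4*w²/w))*(w - 309) = (K + (-4 + 4*w))*(-309 + w) = (-4 + K + 4*w)*(-309 + w) = (-309 + w)*(-4 + K + 4*w))
1/x(C(G(2, 1)), 587) = 1/(1236 - 1240*587 - 309*1/46 + 4*587² + (1/46)*587) = 1/(1236 - 727880 - 309/46 + 4*344569 + 587/46) = 1/(1236 - 727880 - 309/46 + 1378276 + 587/46) = 1/(14987675/23) = 23/14987675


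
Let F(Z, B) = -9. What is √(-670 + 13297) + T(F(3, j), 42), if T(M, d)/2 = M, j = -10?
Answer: -18 + 3*√1403 ≈ 94.370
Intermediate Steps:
T(M, d) = 2*M
√(-670 + 13297) + T(F(3, j), 42) = √(-670 + 13297) + 2*(-9) = √12627 - 18 = 3*√1403 - 18 = -18 + 3*√1403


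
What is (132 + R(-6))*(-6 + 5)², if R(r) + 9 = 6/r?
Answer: 122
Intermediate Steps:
R(r) = -9 + 6/r
(132 + R(-6))*(-6 + 5)² = (132 + (-9 + 6/(-6)))*(-6 + 5)² = (132 + (-9 + 6*(-⅙)))*(-1)² = (132 + (-9 - 1))*1 = (132 - 10)*1 = 122*1 = 122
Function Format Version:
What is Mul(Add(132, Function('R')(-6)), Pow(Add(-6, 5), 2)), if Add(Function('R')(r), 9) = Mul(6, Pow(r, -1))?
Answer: 122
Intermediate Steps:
Function('R')(r) = Add(-9, Mul(6, Pow(r, -1)))
Mul(Add(132, Function('R')(-6)), Pow(Add(-6, 5), 2)) = Mul(Add(132, Add(-9, Mul(6, Pow(-6, -1)))), Pow(Add(-6, 5), 2)) = Mul(Add(132, Add(-9, Mul(6, Rational(-1, 6)))), Pow(-1, 2)) = Mul(Add(132, Add(-9, -1)), 1) = Mul(Add(132, -10), 1) = Mul(122, 1) = 122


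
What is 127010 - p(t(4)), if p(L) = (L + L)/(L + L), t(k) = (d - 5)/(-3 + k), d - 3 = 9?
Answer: 127009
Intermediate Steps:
d = 12 (d = 3 + 9 = 12)
t(k) = 7/(-3 + k) (t(k) = (12 - 5)/(-3 + k) = 7/(-3 + k))
p(L) = 1 (p(L) = (2*L)/((2*L)) = (2*L)*(1/(2*L)) = 1)
127010 - p(t(4)) = 127010 - 1*1 = 127010 - 1 = 127009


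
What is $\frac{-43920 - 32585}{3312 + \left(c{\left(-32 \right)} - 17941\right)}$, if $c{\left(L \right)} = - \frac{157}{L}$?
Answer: $\frac{2448160}{467971} \approx 5.2314$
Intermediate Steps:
$\frac{-43920 - 32585}{3312 + \left(c{\left(-32 \right)} - 17941\right)} = \frac{-43920 - 32585}{3312 - \left(17941 + \frac{157}{-32}\right)} = - \frac{76505}{3312 - \frac{573955}{32}} = - \frac{76505}{- \frac{467971}{32}} = \left(-76505\right) \left(- \frac{32}{467971}\right) = \frac{2448160}{467971}$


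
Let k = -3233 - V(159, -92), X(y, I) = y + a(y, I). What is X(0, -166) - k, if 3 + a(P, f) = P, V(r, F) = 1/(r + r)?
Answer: 1027141/318 ≈ 3230.0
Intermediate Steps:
V(r, F) = 1/(2*r)
a(P, f) = -3 + P
X(y, I) = -3 + 2*y (X(y, I) = y + (-3 + y) = -3 + 2*y)
k = -1028095/318 (k = -3233 - 1/(2*159) = -3233 - 1*1/318 = -3233 - 1/318 = -1028095/318 ≈ -3233.0)
X(0, -166) - k = (-3 + 2*0) - 1*(-1028095/318) = (-3 + 0) + 1028095/318 = -3 + 1028095/318 = 1027141/318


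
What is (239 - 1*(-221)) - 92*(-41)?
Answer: 4232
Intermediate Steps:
(239 - 1*(-221)) - 92*(-41) = (239 + 221) + 3772 = 460 + 3772 = 4232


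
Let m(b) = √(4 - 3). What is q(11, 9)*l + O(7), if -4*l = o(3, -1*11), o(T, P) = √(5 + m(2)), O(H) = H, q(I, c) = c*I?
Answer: 7 - 99*√6/4 ≈ -53.625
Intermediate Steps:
q(I, c) = I*c
m(b) = 1 (m(b) = √1 = 1)
o(T, P) = √6 (o(T, P) = √(5 + 1) = √6)
l = -√6/4 ≈ -0.61237
q(11, 9)*l + O(7) = (11*9)*(-√6/4) + 7 = 99*(-√6/4) + 7 = -99*√6/4 + 7 = 7 - 99*√6/4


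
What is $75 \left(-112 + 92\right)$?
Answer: $-1500$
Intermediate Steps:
$75 \left(-112 + 92\right) = 75 \left(-20\right) = -1500$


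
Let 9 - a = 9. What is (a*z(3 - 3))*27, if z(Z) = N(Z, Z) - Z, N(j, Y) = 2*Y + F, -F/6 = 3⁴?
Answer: 0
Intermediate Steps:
a = 0 (a = 9 - 1*9 = 9 - 9 = 0)
F = -486 (F = -6*3⁴ = -6*81 = -486)
N(j, Y) = -486 + 2*Y (N(j, Y) = 2*Y - 486 = -486 + 2*Y)
z(Z) = -486 + Z (z(Z) = (-486 + 2*Z) - Z = -486 + Z)
(a*z(3 - 3))*27 = (0*(-486 + (3 - 3)))*27 = (0*(-486 + 0))*27 = (0*(-486))*27 = 0*27 = 0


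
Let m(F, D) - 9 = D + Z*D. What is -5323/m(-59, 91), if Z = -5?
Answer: 5323/355 ≈ 14.994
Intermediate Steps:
m(F, D) = 9 - 4*D (m(F, D) = 9 + (D - 5*D) = 9 - 4*D)
-5323/m(-59, 91) = -5323/(9 - 4*91) = -5323/(9 - 364) = -5323/(-355) = -5323*(-1/355) = 5323/355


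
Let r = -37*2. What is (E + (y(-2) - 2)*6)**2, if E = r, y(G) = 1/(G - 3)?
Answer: 190096/25 ≈ 7603.8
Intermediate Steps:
y(G) = 1/(-3 + G)
r = -74
E = -74
(E + (y(-2) - 2)*6)**2 = (-74 + (1/(-3 - 2) - 2)*6)**2 = (-74 + (1/(-5) - 2)*6)**2 = (-74 + (-1/5 - 2)*6)**2 = (-74 - 11/5*6)**2 = (-74 - 66/5)**2 = (-436/5)**2 = 190096/25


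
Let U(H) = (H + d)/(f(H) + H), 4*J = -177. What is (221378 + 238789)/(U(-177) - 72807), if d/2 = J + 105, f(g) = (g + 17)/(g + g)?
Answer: -9586505722/1516757413 ≈ -6.3204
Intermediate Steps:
J = -177/4 (J = (1/4)*(-177) = -177/4 ≈ -44.250)
f(g) = (17 + g)/(2*g) (f(g) = (17 + g)/((2*g)) = (17 + g)*(1/(2*g)) = (17 + g)/(2*g))
d = 243/2 (d = 2*(-177/4 + 105) = 2*(243/4) = 243/2 ≈ 121.50)
U(H) = (243/2 + H)/(H + (17 + H)/(2*H)) (U(H) = (H + 243/2)/((17 + H)/(2*H) + H) = (243/2 + H)/(H + (17 + H)/(2*H)))
(221378 + 238789)/(U(-177) - 72807) = (221378 + 238789)/(-177*(243 + 2*(-177))/(17 - 177 + 2*(-177)**2) - 72807) = 460167/(-177*(243 - 354)/(17 - 177 + 2*31329) - 72807) = 460167/(-177*(-111)/(17 - 177 + 62658) - 72807) = 460167/(-177*(-111)/62498 - 72807) = 460167/(-177*1/62498*(-111) - 72807) = 460167/(19647/62498 - 72807) = 460167/(-4550272239/62498) = 460167*(-62498/4550272239) = -9586505722/1516757413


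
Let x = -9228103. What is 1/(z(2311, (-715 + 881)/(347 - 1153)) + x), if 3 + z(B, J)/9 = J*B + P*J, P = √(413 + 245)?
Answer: -1499427070921/13843330978893397927 + 301041*√658/13843330978893397927 ≈ -1.0831e-7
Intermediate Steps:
P = √658 ≈ 25.652
z(B, J) = -27 + 9*B*J + 9*J*√658 (z(B, J) = -27 + 9*(J*B + √658*J) = -27 + 9*(B*J + J*√658) = -27 + (9*B*J + 9*J*√658) = -27 + 9*B*J + 9*J*√658)
1/(z(2311, (-715 + 881)/(347 - 1153)) + x) = 1/((-27 + 9*2311*((-715 + 881)/(347 - 1153)) + 9*((-715 + 881)/(347 - 1153))*√658) - 9228103) = 1/((-27 + 9*2311*(166/(-806)) + 9*(166/(-806))*√658) - 9228103) = 1/((-27 + 9*2311*(166*(-1/806)) + 9*(166*(-1/806))*√658) - 9228103) = 1/((-27 + 9*2311*(-83/403) + 9*(-83/403)*√658) - 9228103) = 1/((-27 - 1726317/403 - 747*√658/403) - 9228103) = 1/((-1737198/403 - 747*√658/403) - 9228103) = 1/(-3720662707/403 - 747*√658/403)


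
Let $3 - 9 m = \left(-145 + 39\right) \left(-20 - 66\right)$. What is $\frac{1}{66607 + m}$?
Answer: $\frac{9}{590350} \approx 1.5245 \cdot 10^{-5}$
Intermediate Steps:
$m = - \frac{9113}{9}$ ($m = \frac{1}{3} - \frac{\left(-145 + 39\right) \left(-20 - 66\right)}{9} = \frac{1}{3} - \frac{\left(-106\right) \left(-86\right)}{9} = \frac{1}{3} - \frac{9116}{9} = - \frac{9113}{9} \approx -1012.6$)
$\frac{1}{66607 + m} = \frac{1}{66607 - \frac{9113}{9}} = \frac{1}{\frac{590350}{9}} = \frac{9}{590350}$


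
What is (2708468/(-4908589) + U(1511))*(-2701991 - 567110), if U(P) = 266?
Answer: -608508688287258/701227 ≈ -8.6778e+8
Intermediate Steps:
(2708468/(-4908589) + U(1511))*(-2701991 - 567110) = (2708468/(-4908589) + 266)*(-2701991 - 567110) = (2708468*(-1/4908589) + 266)*(-3269101) = (-386924/701227 + 266)*(-3269101) = (186139458/701227)*(-3269101) = -608508688287258/701227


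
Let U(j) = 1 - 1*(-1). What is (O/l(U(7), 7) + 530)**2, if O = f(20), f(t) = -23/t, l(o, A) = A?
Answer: 5502227329/19600 ≈ 2.8073e+5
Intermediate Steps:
U(j) = 2 (U(j) = 1 + 1 = 2)
O = -23/20 ≈ -1.1500
(O/l(U(7), 7) + 530)**2 = (-23/20/7 + 530)**2 = (-23/20*1/7 + 530)**2 = (-23/140 + 530)**2 = (74177/140)**2 = 5502227329/19600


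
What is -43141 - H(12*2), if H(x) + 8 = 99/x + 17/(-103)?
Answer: -35544855/824 ≈ -43137.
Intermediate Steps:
H(x) = -841/103 + 99/x (H(x) = -8 + (99/x + 17/(-103)) = -8 + (99/x + 17*(-1/103)) = -8 + (99/x - 17/103) = -8 + (-17/103 + 99/x) = -841/103 + 99/x)
-43141 - H(12*2) = -43141 - (-841/103 + 99/((12*2))) = -43141 - (-841/103 + 99/24) = -43141 - (-841/103 + 99*(1/24)) = -43141 - (-841/103 + 33/8) = -43141 - 1*(-3329/824) = -43141 + 3329/824 = -35544855/824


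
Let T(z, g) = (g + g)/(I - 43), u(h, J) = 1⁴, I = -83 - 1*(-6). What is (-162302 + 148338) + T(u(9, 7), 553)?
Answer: -838393/60 ≈ -13973.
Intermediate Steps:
I = -77 (I = -83 + 6 = -77)
u(h, J) = 1
T(z, g) = -g/60 (T(z, g) = (g + g)/(-77 - 43) = (2*g)/(-120) = (2*g)*(-1/120) = -g/60)
(-162302 + 148338) + T(u(9, 7), 553) = (-162302 + 148338) - 1/60*553 = -13964 - 553/60 = -838393/60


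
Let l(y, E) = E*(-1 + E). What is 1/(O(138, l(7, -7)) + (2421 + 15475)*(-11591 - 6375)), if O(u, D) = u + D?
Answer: -1/321519342 ≈ -3.1102e-9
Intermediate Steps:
O(u, D) = D + u
1/(O(138, l(7, -7)) + (2421 + 15475)*(-11591 - 6375)) = 1/((-7*(-1 - 7) + 138) + (2421 + 15475)*(-11591 - 6375)) = 1/((-7*(-8) + 138) + 17896*(-17966)) = 1/((56 + 138) - 321519536) = 1/(194 - 321519536) = 1/(-321519342) = -1/321519342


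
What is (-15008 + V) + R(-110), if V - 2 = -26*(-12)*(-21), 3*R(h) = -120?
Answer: -21598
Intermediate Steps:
R(h) = -40 (R(h) = (1/3)*(-120) = -40)
V = -6550 (V = 2 - 26*(-12)*(-21) = 2 + 312*(-21) = 2 - 6552 = -6550)
(-15008 + V) + R(-110) = (-15008 - 6550) - 40 = -21558 - 40 = -21598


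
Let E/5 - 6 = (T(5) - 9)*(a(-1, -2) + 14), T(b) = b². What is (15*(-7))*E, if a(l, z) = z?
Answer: -103950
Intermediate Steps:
E = 990 (E = 30 + 5*((5² - 9)*(-2 + 14)) = 30 + 5*((25 - 9)*12) = 30 + 5*(16*12) = 30 + 5*192 = 30 + 960 = 990)
(15*(-7))*E = (15*(-7))*990 = -105*990 = -103950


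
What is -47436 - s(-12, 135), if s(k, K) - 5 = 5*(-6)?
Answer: -47411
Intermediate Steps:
s(k, K) = -25 (s(k, K) = 5 + 5*(-6) = 5 - 30 = -25)
-47436 - s(-12, 135) = -47436 - 1*(-25) = -47436 + 25 = -47411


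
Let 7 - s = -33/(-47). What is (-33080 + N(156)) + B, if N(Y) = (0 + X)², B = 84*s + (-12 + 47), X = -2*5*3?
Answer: -1485951/47 ≈ -31616.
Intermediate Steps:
s = 296/47 (s = 7 - (-33)/(-47) = 7 - (-33)*(-1)/47 = 7 - 1*33/47 = 7 - 33/47 = 296/47 ≈ 6.2979)
X = -30 (X = -10*3 = -30)
B = 26509/47 (B = 84*(296/47) + (-12 + 47) = 24864/47 + 35 = 26509/47 ≈ 564.02)
N(Y) = 900 (N(Y) = (0 - 30)² = (-30)² = 900)
(-33080 + N(156)) + B = (-33080 + 900) + 26509/47 = -32180 + 26509/47 = -1485951/47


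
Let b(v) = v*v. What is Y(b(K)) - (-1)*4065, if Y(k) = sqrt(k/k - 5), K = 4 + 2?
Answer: 4065 + 2*I ≈ 4065.0 + 2.0*I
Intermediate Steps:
K = 6
b(v) = v**2
Y(k) = 2*I (Y(k) = sqrt(1 - 5) = sqrt(-4) = 2*I)
Y(b(K)) - (-1)*4065 = 2*I - (-1)*4065 = 2*I - 1*(-4065) = 2*I + 4065 = 4065 + 2*I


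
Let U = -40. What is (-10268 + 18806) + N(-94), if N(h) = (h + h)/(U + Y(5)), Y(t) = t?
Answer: 299018/35 ≈ 8543.4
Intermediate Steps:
N(h) = -2*h/35 (N(h) = (h + h)/(-40 + 5) = (2*h)/(-35) = (2*h)*(-1/35) = -2*h/35)
(-10268 + 18806) + N(-94) = (-10268 + 18806) - 2/35*(-94) = 8538 + 188/35 = 299018/35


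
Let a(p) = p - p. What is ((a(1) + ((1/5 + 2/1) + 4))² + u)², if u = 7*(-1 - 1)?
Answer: 373321/625 ≈ 597.31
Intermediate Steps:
a(p) = 0
u = -14 (u = 7*(-2) = -14)
((a(1) + ((1/5 + 2/1) + 4))² + u)² = ((0 + ((1/5 + 2/1) + 4))² - 14)² = ((0 + ((1*(⅕) + 2*1) + 4))² - 14)² = ((0 + ((⅕ + 2) + 4))² - 14)² = ((0 + (11/5 + 4))² - 14)² = ((0 + 31/5)² - 14)² = ((31/5)² - 14)² = (961/25 - 14)² = (611/25)² = 373321/625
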